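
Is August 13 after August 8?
Yes. Day 13 comes after day 8 in August — this is a date comparison, not a decimal one (the decimal 8.13 would be smaller than 8.8).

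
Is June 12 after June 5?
Yes. Day 12 comes after day 5 in June — this is a date comparison, not a decimal one (the decimal 6.12 would be smaller than 6.5).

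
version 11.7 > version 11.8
False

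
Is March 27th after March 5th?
Yes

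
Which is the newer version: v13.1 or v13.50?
v13.50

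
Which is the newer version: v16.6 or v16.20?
v16.20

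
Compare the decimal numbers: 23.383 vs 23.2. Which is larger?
23.383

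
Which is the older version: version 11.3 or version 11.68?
version 11.3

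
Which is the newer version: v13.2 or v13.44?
v13.44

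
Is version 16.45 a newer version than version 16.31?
Yes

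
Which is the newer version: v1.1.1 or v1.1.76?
v1.1.76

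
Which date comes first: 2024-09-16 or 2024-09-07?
2024-09-07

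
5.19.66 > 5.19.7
True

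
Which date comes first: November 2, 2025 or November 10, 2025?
November 2, 2025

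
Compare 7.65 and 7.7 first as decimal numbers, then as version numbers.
As decimals: 7.65 < 7.7. As versions: v7.65 > v7.7 (minor version 65 > 7).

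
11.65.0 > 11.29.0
True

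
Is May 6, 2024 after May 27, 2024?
No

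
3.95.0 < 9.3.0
True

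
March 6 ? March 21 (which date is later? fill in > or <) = <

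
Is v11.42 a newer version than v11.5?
Yes. Version numbers are compared segment by segment as integers, not as decimals: minor version 42 > 5, so v11.42 > v11.5 (even though the decimal 11.42 < 11.5).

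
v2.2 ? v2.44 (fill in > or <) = <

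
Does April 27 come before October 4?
Yes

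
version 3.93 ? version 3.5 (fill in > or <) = >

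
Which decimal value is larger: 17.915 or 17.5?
17.915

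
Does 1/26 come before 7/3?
Yes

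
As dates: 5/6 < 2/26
False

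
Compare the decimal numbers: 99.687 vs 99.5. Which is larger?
99.687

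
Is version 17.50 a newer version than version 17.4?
Yes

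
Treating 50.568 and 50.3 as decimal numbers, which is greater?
50.568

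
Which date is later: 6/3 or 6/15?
6/15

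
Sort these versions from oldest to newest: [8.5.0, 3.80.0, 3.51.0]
[3.51.0, 3.80.0, 8.5.0]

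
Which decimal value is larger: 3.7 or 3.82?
3.82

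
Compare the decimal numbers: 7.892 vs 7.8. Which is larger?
7.892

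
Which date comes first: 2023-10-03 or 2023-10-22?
2023-10-03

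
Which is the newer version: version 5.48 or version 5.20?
version 5.48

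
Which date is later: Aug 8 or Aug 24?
Aug 24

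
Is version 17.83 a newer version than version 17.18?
Yes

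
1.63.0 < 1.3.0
False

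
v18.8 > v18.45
False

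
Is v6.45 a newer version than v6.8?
Yes. Version numbers are compared segment by segment as integers, not as decimals: minor version 45 > 8, so v6.45 > v6.8 (even though the decimal 6.45 < 6.8).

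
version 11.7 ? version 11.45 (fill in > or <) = <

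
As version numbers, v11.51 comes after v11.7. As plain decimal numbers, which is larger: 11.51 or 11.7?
11.7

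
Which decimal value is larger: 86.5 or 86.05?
86.5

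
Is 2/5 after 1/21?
Yes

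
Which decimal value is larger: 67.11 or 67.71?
67.71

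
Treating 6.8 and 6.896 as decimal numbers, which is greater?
6.896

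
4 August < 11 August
True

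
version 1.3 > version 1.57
False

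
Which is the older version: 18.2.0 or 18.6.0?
18.2.0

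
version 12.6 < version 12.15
True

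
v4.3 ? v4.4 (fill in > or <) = <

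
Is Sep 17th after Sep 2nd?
Yes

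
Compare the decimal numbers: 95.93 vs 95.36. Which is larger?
95.93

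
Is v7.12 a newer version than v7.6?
Yes. Version numbers are compared segment by segment as integers, not as decimals: minor version 12 > 6, so v7.12 > v7.6 (even though the decimal 7.12 < 7.6).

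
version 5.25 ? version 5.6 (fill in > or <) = >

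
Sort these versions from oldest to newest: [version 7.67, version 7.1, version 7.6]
[version 7.1, version 7.6, version 7.67]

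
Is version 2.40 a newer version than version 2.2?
Yes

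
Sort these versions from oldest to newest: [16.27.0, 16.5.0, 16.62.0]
[16.5.0, 16.27.0, 16.62.0]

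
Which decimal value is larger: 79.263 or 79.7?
79.7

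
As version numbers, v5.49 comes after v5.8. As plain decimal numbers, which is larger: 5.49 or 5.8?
5.8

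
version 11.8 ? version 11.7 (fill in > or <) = >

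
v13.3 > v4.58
True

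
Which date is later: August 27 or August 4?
August 27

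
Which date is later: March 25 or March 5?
March 25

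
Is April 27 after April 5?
Yes. Day 27 comes after day 5 in April — this is a date comparison, not a decimal one (the decimal 4.27 would be smaller than 4.5).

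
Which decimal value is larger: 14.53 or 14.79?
14.79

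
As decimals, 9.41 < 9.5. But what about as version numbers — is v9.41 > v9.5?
True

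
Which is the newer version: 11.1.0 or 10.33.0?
11.1.0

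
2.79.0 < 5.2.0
True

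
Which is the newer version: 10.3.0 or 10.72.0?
10.72.0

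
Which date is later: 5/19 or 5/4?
5/19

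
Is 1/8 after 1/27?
No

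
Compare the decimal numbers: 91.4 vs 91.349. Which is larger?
91.4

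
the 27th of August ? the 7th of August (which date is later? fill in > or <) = >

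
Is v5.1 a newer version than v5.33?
No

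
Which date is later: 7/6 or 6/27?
7/6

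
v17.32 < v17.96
True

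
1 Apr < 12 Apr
True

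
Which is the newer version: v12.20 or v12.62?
v12.62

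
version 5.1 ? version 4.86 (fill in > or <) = >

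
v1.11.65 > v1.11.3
True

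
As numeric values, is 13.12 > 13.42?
False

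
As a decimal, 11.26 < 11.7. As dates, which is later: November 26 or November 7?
November 26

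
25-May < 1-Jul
True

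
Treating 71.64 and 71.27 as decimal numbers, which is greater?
71.64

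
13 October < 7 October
False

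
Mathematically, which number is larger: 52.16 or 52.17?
52.17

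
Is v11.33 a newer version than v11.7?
Yes. Version numbers are compared segment by segment as integers, not as decimals: minor version 33 > 7, so v11.33 > v11.7 (even though the decimal 11.33 < 11.7).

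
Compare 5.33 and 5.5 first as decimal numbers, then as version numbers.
As decimals: 5.33 < 5.5. As versions: v5.33 > v5.5 (minor version 33 > 5).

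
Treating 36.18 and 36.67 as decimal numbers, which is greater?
36.67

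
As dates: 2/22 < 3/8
True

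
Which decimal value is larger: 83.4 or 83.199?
83.4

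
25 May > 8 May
True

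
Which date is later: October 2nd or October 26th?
October 26th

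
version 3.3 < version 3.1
False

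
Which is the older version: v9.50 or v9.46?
v9.46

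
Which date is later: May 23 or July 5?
July 5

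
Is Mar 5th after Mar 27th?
No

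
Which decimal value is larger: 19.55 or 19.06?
19.55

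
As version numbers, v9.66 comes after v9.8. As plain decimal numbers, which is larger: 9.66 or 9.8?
9.8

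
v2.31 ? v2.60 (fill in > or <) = <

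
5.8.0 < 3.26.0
False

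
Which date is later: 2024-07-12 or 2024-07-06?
2024-07-12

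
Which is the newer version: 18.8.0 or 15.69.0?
18.8.0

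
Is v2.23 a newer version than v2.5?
Yes. Version numbers are compared segment by segment as integers, not as decimals: minor version 23 > 5, so v2.23 > v2.5 (even though the decimal 2.23 < 2.5).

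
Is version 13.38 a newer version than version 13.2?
Yes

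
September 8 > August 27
True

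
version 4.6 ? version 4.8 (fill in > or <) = <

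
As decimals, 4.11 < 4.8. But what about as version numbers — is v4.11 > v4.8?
True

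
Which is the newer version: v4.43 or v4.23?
v4.43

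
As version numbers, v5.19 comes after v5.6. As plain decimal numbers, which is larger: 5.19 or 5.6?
5.6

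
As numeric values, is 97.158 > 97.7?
False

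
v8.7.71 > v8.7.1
True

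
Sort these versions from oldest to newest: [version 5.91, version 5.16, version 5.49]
[version 5.16, version 5.49, version 5.91]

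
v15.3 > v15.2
True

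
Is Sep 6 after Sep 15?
No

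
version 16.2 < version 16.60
True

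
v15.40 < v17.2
True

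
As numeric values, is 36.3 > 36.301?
False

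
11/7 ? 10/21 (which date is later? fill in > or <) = >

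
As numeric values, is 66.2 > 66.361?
False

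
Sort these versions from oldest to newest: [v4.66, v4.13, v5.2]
[v4.13, v4.66, v5.2]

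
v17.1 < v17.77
True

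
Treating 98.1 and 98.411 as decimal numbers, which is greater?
98.411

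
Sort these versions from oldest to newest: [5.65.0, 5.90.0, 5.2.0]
[5.2.0, 5.65.0, 5.90.0]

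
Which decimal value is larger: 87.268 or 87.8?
87.8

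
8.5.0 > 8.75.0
False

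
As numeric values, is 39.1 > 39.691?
False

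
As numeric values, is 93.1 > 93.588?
False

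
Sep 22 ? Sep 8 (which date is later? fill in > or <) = >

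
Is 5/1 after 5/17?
No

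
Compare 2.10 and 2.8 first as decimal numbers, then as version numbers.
As decimals: 2.10 < 2.8. As versions: v2.10 > v2.8 (minor version 10 > 8).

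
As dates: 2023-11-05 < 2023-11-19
True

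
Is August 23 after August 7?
Yes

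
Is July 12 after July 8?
Yes. Day 12 comes after day 8 in July — this is a date comparison, not a decimal one (the decimal 7.12 would be smaller than 7.8).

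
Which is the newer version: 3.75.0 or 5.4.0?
5.4.0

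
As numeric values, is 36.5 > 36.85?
False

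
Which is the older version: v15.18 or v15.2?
v15.2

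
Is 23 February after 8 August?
No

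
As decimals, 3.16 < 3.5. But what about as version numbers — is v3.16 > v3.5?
True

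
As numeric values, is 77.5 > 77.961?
False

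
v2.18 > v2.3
True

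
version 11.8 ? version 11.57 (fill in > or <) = <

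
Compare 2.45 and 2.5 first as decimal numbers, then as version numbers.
As decimals: 2.45 < 2.5. As versions: v2.45 > v2.5 (minor version 45 > 5).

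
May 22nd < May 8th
False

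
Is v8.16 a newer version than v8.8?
Yes. Version numbers are compared segment by segment as integers, not as decimals: minor version 16 > 8, so v8.16 > v8.8 (even though the decimal 8.16 < 8.8).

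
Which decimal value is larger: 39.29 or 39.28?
39.29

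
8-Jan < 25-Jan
True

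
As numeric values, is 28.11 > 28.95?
False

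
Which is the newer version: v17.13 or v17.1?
v17.13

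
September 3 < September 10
True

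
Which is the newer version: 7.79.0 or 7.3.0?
7.79.0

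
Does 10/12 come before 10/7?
No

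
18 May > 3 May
True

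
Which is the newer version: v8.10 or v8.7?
v8.10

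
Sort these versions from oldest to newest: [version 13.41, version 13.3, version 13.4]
[version 13.3, version 13.4, version 13.41]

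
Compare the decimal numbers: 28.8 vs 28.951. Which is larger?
28.951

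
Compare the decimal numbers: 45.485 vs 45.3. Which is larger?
45.485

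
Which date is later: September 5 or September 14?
September 14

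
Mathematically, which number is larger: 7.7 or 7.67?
7.7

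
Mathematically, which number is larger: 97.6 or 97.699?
97.699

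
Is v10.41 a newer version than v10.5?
Yes. Version numbers are compared segment by segment as integers, not as decimals: minor version 41 > 5, so v10.41 > v10.5 (even though the decimal 10.41 < 10.5).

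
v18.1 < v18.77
True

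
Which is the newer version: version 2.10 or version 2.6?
version 2.10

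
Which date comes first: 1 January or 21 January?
1 January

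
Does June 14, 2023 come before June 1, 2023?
No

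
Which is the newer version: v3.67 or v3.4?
v3.67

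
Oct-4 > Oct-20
False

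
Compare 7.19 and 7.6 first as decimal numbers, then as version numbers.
As decimals: 7.19 < 7.6. As versions: v7.19 > v7.6 (minor version 19 > 6).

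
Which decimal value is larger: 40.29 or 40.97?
40.97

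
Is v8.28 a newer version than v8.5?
Yes. Version numbers are compared segment by segment as integers, not as decimals: minor version 28 > 5, so v8.28 > v8.5 (even though the decimal 8.28 < 8.5).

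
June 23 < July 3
True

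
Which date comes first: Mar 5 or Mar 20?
Mar 5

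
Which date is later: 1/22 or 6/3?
6/3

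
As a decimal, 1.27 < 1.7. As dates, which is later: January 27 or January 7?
January 27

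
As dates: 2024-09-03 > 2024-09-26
False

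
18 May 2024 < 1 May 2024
False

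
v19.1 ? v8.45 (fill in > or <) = >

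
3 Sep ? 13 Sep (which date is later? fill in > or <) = <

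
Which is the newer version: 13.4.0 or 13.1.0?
13.4.0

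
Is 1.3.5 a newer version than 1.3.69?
No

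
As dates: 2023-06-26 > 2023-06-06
True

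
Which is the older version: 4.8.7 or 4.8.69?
4.8.7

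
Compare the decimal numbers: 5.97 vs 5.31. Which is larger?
5.97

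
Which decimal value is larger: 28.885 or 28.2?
28.885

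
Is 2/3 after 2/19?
No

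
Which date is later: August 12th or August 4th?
August 12th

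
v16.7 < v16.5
False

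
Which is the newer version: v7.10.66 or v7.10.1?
v7.10.66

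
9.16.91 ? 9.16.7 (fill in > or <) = >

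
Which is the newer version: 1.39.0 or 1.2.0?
1.39.0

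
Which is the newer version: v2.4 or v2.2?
v2.4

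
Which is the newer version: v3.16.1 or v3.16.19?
v3.16.19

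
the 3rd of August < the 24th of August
True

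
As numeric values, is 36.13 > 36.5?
False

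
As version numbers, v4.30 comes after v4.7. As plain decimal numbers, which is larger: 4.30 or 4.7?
4.7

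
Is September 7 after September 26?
No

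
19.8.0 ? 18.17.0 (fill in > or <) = >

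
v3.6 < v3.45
True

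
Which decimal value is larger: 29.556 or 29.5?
29.556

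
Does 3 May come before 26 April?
No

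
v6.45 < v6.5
False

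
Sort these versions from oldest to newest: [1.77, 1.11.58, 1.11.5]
[1.11.5, 1.11.58, 1.77]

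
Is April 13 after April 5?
Yes. Day 13 comes after day 5 in April — this is a date comparison, not a decimal one (the decimal 4.13 would be smaller than 4.5).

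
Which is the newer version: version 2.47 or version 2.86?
version 2.86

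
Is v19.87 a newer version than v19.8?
Yes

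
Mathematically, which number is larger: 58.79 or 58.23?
58.79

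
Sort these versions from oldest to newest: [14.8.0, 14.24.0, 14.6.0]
[14.6.0, 14.8.0, 14.24.0]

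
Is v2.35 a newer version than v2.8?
Yes. Version numbers are compared segment by segment as integers, not as decimals: minor version 35 > 8, so v2.35 > v2.8 (even though the decimal 2.35 < 2.8).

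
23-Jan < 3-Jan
False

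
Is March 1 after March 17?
No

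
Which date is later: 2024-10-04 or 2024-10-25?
2024-10-25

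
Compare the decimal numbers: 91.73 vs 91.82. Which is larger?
91.82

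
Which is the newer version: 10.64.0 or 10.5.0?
10.64.0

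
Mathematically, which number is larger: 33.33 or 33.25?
33.33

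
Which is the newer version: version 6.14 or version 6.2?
version 6.14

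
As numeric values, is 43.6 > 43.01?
True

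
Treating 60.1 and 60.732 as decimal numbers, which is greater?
60.732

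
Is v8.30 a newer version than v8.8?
Yes. Version numbers are compared segment by segment as integers, not as decimals: minor version 30 > 8, so v8.30 > v8.8 (even though the decimal 8.30 < 8.8).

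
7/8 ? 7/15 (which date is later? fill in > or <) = <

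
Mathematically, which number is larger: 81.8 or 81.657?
81.8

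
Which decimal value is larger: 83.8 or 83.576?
83.8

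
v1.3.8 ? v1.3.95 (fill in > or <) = <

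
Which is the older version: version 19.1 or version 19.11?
version 19.1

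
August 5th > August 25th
False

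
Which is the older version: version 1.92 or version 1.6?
version 1.6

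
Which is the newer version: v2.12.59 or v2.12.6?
v2.12.59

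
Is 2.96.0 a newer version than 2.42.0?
Yes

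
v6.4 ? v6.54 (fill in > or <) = <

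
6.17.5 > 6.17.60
False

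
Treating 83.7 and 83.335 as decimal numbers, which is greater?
83.7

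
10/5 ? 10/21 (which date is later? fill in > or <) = <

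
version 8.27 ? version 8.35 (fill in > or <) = <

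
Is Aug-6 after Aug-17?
No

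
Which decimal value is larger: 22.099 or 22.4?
22.4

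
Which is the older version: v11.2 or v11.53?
v11.2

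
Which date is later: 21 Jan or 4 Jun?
4 Jun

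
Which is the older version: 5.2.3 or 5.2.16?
5.2.3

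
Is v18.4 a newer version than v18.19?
No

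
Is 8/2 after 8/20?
No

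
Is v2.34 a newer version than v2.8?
Yes. Version numbers are compared segment by segment as integers, not as decimals: minor version 34 > 8, so v2.34 > v2.8 (even though the decimal 2.34 < 2.8).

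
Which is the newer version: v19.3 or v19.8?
v19.8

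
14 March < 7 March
False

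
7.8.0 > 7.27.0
False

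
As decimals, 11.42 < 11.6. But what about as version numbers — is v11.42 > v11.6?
True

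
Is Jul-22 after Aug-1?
No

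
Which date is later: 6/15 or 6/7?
6/15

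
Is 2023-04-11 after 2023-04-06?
Yes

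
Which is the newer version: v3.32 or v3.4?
v3.32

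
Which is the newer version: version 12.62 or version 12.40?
version 12.62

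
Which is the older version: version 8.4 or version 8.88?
version 8.4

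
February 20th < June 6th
True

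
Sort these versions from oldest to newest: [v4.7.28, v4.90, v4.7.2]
[v4.7.2, v4.7.28, v4.90]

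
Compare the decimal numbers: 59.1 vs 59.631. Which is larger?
59.631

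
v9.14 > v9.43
False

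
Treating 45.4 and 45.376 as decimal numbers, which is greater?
45.4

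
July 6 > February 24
True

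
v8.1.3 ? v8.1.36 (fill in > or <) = <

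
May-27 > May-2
True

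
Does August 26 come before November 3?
Yes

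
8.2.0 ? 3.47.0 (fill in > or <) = >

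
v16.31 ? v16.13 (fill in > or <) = >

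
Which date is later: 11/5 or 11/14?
11/14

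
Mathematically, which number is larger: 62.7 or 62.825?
62.825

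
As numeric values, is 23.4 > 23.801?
False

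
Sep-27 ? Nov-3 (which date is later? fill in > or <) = <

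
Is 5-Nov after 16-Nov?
No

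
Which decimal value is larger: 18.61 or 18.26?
18.61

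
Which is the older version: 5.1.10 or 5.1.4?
5.1.4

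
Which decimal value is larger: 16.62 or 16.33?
16.62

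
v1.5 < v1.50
True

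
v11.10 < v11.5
False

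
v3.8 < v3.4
False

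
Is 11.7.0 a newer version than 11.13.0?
No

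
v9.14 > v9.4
True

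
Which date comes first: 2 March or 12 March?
2 March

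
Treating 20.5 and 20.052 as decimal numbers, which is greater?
20.5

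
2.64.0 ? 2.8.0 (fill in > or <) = >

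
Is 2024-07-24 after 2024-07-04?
Yes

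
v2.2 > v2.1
True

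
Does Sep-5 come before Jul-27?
No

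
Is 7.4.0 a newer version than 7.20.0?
No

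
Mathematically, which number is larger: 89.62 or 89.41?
89.62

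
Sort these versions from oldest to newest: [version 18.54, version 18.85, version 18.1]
[version 18.1, version 18.54, version 18.85]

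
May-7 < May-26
True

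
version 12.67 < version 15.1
True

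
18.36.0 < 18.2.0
False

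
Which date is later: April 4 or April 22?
April 22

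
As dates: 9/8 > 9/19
False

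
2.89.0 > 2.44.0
True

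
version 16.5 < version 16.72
True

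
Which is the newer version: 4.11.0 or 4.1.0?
4.11.0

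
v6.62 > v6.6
True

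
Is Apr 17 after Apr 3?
Yes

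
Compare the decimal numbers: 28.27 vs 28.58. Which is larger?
28.58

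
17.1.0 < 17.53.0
True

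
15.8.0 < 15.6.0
False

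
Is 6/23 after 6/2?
Yes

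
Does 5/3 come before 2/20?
No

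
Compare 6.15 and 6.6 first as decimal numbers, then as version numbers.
As decimals: 6.15 < 6.6. As versions: v6.15 > v6.6 (minor version 15 > 6).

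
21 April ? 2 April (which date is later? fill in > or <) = >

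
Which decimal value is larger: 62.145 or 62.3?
62.3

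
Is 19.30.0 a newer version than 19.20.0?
Yes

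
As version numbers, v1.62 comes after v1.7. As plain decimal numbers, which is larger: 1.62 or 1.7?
1.7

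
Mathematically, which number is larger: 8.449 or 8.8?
8.8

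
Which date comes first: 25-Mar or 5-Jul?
25-Mar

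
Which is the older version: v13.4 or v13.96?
v13.4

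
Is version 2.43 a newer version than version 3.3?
No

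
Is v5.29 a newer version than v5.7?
Yes. Version numbers are compared segment by segment as integers, not as decimals: minor version 29 > 7, so v5.29 > v5.7 (even though the decimal 5.29 < 5.7).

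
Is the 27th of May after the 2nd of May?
Yes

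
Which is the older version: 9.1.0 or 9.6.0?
9.1.0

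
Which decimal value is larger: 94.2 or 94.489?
94.489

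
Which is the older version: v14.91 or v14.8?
v14.8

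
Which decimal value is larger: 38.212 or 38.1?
38.212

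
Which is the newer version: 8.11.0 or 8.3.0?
8.11.0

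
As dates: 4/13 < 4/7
False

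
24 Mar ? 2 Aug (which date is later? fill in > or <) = <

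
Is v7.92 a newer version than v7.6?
Yes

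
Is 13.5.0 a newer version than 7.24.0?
Yes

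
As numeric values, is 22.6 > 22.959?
False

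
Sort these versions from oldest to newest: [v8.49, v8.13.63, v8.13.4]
[v8.13.4, v8.13.63, v8.49]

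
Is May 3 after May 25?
No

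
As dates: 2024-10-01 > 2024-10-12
False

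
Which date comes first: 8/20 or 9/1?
8/20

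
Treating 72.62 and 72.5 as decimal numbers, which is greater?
72.62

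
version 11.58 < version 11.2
False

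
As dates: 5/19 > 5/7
True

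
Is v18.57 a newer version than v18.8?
Yes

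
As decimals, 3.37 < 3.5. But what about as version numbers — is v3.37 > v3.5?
True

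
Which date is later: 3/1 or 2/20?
3/1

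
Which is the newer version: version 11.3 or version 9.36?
version 11.3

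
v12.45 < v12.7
False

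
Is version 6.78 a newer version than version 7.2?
No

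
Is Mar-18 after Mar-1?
Yes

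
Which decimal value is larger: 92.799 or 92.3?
92.799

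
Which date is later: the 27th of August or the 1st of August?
the 27th of August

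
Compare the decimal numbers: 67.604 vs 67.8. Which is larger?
67.8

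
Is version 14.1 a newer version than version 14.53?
No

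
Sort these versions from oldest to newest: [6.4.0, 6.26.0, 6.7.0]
[6.4.0, 6.7.0, 6.26.0]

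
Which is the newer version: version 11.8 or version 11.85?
version 11.85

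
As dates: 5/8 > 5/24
False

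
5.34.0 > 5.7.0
True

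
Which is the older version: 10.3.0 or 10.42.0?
10.3.0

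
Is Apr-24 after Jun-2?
No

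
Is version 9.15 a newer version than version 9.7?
Yes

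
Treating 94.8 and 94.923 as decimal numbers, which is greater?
94.923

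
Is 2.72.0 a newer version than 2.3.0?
Yes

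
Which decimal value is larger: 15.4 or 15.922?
15.922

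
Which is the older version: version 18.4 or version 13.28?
version 13.28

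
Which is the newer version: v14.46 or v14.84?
v14.84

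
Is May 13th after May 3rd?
Yes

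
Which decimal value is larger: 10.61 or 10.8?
10.8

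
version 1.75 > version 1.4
True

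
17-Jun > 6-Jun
True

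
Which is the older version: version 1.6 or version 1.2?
version 1.2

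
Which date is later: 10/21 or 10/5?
10/21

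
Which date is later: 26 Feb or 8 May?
8 May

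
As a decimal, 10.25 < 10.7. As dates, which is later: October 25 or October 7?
October 25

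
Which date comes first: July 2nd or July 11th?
July 2nd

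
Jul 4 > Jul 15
False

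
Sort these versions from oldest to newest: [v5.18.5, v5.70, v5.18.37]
[v5.18.5, v5.18.37, v5.70]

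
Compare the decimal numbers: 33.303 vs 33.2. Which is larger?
33.303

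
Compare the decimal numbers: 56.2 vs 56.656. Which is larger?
56.656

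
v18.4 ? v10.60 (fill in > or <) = >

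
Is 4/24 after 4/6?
Yes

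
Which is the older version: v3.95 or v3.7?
v3.7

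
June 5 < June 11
True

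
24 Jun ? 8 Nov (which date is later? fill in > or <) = <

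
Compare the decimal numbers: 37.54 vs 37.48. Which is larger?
37.54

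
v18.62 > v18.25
True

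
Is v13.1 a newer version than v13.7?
No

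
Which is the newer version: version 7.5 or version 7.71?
version 7.71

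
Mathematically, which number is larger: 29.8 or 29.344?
29.8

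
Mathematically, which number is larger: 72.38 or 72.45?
72.45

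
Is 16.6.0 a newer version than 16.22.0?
No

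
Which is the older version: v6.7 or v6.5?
v6.5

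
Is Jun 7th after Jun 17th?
No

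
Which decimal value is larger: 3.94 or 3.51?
3.94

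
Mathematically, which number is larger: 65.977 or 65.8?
65.977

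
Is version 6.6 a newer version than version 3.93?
Yes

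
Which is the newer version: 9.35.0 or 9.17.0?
9.35.0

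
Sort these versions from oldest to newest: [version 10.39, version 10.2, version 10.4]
[version 10.2, version 10.4, version 10.39]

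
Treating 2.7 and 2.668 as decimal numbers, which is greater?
2.7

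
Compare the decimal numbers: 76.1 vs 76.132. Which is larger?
76.132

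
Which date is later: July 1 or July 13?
July 13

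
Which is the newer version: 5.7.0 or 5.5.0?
5.7.0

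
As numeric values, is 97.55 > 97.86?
False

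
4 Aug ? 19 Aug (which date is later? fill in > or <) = <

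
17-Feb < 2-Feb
False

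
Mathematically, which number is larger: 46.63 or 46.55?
46.63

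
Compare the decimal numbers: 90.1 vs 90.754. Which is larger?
90.754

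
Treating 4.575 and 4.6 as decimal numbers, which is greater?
4.6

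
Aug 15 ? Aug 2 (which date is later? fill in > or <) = >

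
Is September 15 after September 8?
Yes. Day 15 comes after day 8 in September — this is a date comparison, not a decimal one (the decimal 9.15 would be smaller than 9.8).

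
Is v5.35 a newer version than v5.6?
Yes. Version numbers are compared segment by segment as integers, not as decimals: minor version 35 > 6, so v5.35 > v5.6 (even though the decimal 5.35 < 5.6).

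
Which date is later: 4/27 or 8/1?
8/1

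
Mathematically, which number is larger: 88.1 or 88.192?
88.192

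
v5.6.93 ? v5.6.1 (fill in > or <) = >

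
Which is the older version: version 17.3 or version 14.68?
version 14.68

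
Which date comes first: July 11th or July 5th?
July 5th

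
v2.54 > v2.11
True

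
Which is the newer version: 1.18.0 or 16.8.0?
16.8.0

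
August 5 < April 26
False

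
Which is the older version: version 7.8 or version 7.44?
version 7.8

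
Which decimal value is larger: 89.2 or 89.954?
89.954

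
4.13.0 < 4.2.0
False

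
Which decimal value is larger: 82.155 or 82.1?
82.155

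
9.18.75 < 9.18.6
False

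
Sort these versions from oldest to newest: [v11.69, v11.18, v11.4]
[v11.4, v11.18, v11.69]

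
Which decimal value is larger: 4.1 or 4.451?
4.451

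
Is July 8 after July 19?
No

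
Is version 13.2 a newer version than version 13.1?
Yes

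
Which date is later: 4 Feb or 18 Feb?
18 Feb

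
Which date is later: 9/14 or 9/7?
9/14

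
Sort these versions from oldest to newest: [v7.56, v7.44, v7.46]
[v7.44, v7.46, v7.56]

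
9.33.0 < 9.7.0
False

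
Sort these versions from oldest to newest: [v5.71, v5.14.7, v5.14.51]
[v5.14.7, v5.14.51, v5.71]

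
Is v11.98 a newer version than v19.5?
No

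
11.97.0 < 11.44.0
False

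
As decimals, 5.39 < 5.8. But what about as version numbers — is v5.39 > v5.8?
True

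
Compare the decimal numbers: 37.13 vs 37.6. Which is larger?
37.6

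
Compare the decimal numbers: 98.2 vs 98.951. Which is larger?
98.951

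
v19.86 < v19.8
False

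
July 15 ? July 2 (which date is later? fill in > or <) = >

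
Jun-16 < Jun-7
False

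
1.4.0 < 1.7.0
True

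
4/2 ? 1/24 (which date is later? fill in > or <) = >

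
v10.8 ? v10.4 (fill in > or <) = >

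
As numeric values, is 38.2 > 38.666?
False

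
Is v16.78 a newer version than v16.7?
Yes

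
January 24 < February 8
True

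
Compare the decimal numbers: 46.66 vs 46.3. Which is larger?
46.66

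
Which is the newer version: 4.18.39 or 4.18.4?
4.18.39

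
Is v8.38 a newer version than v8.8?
Yes. Version numbers are compared segment by segment as integers, not as decimals: minor version 38 > 8, so v8.38 > v8.8 (even though the decimal 8.38 < 8.8).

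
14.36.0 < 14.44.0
True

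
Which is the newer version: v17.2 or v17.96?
v17.96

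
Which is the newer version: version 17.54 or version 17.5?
version 17.54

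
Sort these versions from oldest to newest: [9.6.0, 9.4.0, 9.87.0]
[9.4.0, 9.6.0, 9.87.0]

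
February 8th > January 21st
True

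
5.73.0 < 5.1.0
False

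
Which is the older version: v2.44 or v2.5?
v2.5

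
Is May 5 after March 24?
Yes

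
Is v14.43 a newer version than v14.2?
Yes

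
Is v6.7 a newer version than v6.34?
No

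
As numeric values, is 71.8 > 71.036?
True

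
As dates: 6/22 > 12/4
False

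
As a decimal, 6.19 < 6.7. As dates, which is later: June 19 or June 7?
June 19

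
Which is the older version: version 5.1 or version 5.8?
version 5.1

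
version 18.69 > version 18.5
True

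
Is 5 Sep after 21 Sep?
No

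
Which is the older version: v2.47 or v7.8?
v2.47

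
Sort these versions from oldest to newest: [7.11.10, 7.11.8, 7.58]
[7.11.8, 7.11.10, 7.58]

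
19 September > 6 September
True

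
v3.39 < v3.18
False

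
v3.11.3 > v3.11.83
False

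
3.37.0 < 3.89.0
True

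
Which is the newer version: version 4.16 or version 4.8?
version 4.16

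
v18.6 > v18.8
False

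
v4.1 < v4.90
True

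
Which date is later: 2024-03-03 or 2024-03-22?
2024-03-22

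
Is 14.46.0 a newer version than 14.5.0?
Yes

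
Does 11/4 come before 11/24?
Yes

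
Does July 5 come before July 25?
Yes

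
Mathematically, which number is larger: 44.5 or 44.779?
44.779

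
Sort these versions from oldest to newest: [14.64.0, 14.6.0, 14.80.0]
[14.6.0, 14.64.0, 14.80.0]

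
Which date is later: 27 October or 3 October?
27 October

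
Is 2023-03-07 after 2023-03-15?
No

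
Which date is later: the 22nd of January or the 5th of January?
the 22nd of January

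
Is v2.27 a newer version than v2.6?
Yes. Version numbers are compared segment by segment as integers, not as decimals: minor version 27 > 6, so v2.27 > v2.6 (even though the decimal 2.27 < 2.6).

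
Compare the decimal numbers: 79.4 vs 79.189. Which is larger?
79.4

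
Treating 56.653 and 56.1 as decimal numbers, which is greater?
56.653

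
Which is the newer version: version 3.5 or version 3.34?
version 3.34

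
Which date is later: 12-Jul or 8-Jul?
12-Jul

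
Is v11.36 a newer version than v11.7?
Yes. Version numbers are compared segment by segment as integers, not as decimals: minor version 36 > 7, so v11.36 > v11.7 (even though the decimal 11.36 < 11.7).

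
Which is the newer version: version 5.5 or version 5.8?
version 5.8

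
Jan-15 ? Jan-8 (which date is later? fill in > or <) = >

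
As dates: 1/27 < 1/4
False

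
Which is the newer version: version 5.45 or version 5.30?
version 5.45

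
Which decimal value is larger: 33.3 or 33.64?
33.64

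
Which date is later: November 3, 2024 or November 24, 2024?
November 24, 2024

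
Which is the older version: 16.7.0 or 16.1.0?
16.1.0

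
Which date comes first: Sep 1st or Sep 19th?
Sep 1st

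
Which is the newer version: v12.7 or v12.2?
v12.7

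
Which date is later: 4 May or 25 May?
25 May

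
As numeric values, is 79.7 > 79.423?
True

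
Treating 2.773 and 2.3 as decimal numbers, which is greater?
2.773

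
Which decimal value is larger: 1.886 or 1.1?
1.886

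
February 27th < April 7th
True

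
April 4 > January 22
True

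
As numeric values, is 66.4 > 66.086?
True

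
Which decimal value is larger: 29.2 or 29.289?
29.289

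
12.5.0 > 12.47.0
False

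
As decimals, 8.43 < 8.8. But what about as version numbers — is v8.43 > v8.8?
True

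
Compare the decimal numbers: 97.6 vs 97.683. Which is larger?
97.683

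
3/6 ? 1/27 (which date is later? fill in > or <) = >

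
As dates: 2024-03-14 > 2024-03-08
True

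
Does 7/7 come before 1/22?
No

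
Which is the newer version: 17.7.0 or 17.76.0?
17.76.0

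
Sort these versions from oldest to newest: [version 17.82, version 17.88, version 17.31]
[version 17.31, version 17.82, version 17.88]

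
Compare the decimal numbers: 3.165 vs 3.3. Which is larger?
3.3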